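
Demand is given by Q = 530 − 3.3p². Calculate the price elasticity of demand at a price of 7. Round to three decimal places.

-0.878

At p = 7, Q = 368.3.
dQ/dp = −2·3.3·p = −46.2.
Point elasticity E = (dQ/dp)·(p/Q) = -46.2 × 7/368.3 ≈ -0.878.
|E| < 1, so demand is inelastic at this price.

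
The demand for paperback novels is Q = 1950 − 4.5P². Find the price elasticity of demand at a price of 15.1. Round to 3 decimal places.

At P = 15.1, Q = 923.955.
dQ/dP = −2·4.5·P = −135.9.
Point elasticity E = (dQ/dP)·(P/Q) = -135.9 × 15.1/923.955 ≈ -2.221.
|E| > 1, so demand is elastic at this price.

-2.221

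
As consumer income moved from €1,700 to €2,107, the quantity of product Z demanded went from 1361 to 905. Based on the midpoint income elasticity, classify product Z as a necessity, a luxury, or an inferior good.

inferior

%ΔQ = (905 − 1361)/[(1361+905)/2] = -456/1133 ≈ -0.4025.
%ΔI = (2,107 − 1,700)/[(1,700+2,107)/2] = 407/1903.5 ≈ 0.2138.
E_I = %ΔQ/%ΔI ≈ -1.882.
E_I < 0: inferior good.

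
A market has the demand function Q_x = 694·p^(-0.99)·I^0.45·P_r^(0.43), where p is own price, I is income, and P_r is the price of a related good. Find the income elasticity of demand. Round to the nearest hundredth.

0.45

For a Cobb–Douglas (constant-elasticity) form Q_x = A·I^α·…, the elasticity with respect to I equals the exponent α at every point.
Here the exponent on I is 0.45, so the income elasticity of demand is 0.45.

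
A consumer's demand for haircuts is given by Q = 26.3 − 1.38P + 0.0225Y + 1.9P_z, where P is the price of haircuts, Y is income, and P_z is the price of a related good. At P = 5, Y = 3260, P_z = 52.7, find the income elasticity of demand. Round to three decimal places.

First evaluate Q: 26.3 − 1.38(5) + 0.0225(3260) + 1.9(52.7) = 26.3 − 6.9 + 73.35 + 100.13 = 192.88.
∂Q/∂Y = +0.0225, so E_I = 0.0225·(3260/192.88) ≈ 0.380.
E_I ∈ (0,1): normal good (necessity).

0.380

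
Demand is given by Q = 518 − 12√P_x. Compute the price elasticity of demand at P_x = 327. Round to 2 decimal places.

At P_x = 327, Q = 301.0023.
dQ/dP_x = −12/(2√P_x) = −12/(2·18.0831).
Point elasticity E = (dQ/dP_x)·(P_x/Q) = -0.3318 × 327/301.0023 ≈ -0.36.
|E| < 1, so demand is inelastic at this price.

-0.36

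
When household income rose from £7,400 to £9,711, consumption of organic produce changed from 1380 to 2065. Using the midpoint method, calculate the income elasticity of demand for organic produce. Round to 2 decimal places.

%ΔQ = (2065 − 1380)/[(1380+2065)/2] = 685/1722.5 ≈ 0.3977.
%ΔM = (9,711 − 7,400)/[(7,400+9,711)/2] = 2311/8555.5 ≈ 0.2701.
E_I = %ΔQ/%ΔM ≈ 1.47.
E_I > 1: normal good (luxury).

1.47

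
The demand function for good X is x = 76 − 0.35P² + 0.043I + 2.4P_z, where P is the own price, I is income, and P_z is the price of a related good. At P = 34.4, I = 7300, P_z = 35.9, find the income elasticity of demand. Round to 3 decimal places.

First evaluate x: 76 − 0.35(34.4)² + 0.043(7300) + 2.4(35.9) = 76 − 414.176 + 313.9 + 86.16 = 61.884.
∂x/∂I = +0.043, so E_I = 0.043·(7300/61.884) ≈ 5.072.
E_I > 1: normal good (luxury).

5.072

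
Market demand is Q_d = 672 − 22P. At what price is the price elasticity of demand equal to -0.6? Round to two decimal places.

11.45

Set −bP/(a − bP) = −0.6 ⇒ bP = 0.6(a − bP) ⇒ bP(1+0.6) = 0.6·a.
P = 0.6·672/(22·1.6) ≈ 11.45.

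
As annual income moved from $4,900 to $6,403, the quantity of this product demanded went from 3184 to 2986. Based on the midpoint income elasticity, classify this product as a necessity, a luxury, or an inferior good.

%ΔQ = (2986 − 3184)/[(3184+2986)/2] = -198/3085 ≈ -0.0642.
%ΔI = (6,403 − 4,900)/[(4,900+6,403)/2] = 1503/5651.5 ≈ 0.2659.
E_I = %ΔQ/%ΔI ≈ -0.241.
E_I < 0: inferior good.

inferior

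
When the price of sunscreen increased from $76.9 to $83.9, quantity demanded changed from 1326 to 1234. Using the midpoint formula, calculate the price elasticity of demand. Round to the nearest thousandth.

-0.826

%ΔQ = (1234 − 1326)/[(1326 + 1234)/2] = -92/1280 ≈ -0.0719.
%ΔP = (83.9 − 76.9)/[(76.9 + 83.9)/2] = 7/80.4 ≈ 0.0871.
Arc elasticity E = %ΔQ/%ΔP ≈ -0.0719/0.0871 ≈ -0.826.
|E| < 1: demand is inelastic over this range.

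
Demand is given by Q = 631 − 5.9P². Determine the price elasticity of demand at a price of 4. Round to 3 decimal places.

At P = 4, Q = 536.6.
dQ/dP = −2·5.9·P = −47.2.
Point elasticity E = (dQ/dP)·(P/Q) = -47.2 × 4/536.6 ≈ -0.352.
|E| < 1, so demand is inelastic at this price.

-0.352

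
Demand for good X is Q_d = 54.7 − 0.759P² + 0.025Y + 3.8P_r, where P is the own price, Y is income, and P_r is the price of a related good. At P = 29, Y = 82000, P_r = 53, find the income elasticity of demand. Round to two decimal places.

1.23

At the given point, Q_d = 54.7 − 0.759(29)² + 0.025(82000) + 3.8(53) = 54.7 − 638.319 + 2050 + 201.4 = 1667.781.
∂Q_d/∂Y = +0.025, so E_I = 0.025·(82000/1667.781) ≈ 1.23.
E_I > 1: normal good (luxury).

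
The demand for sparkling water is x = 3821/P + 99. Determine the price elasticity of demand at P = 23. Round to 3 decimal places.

At P = 23, x = 265.1304.
dx/dP = −3821/P² = −7.2231.
Point elasticity E = (dx/dP)·(P/x) = -7.2231 × 23/265.1304 ≈ -0.627.
|E| < 1, so demand is inelastic at this price.

-0.627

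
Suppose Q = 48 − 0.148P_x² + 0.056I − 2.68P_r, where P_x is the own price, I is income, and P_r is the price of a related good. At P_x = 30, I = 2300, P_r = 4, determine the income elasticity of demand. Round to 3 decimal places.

Q = 48 − 0.148(30)² + 0.056(2300) − 2.68(4) = 48 − 133.2 + 128.8 − 10.72 = 32.88.
∂Q/∂I = +0.056, so E_I = 0.056·(2300/32.88) ≈ 3.917.
E_I > 1: normal good (luxury).

3.917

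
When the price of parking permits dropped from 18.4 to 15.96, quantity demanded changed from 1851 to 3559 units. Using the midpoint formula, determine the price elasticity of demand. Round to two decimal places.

%ΔQ = (3559 − 1851)/[(1851 + 3559)/2] = 1708/2705 ≈ 0.6314.
%ΔP = (15.96 − 18.4)/[(18.4 + 15.96)/2] = -2.44/17.18 ≈ -0.1420.
Arc elasticity E = %ΔQ/%ΔP ≈ 0.6314/-0.1420 ≈ -4.45.
|E| > 1: demand is elastic over this range.

-4.45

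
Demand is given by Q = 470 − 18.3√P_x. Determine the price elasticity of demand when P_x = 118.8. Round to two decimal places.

-0.37

At P_x = 118.8, Q = 270.5384.
dQ/dP_x = −18.3/(2√P_x) = −18.3/(2·10.8995).
Point elasticity E = (dQ/dP_x)·(P_x/Q) = -0.8395 × 118.8/270.5384 ≈ -0.37.
|E| < 1, so demand is inelastic at this price.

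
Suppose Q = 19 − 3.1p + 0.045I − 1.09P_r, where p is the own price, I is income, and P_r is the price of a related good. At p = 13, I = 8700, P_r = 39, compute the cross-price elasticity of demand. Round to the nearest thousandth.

-0.130

Substituting, Q = 19 − 3.1(13) + 0.045(8700) − 1.09(39) = 19 − 40.3 + 391.5 − 42.51 = 327.69.
∂Q/∂P_r = −1.09, so E_xy = -1.09·(39/327.69) ≈ -0.130.
E_xy < 0: the goods are complements.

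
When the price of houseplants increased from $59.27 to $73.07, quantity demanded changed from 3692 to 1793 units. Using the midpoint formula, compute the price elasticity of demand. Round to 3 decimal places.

-3.320

%Δq = (1793 − 3692)/[(3692 + 1793)/2] = -1899/2742.5 ≈ -0.6924.
%ΔP = (73.07 − 59.27)/[(59.27 + 73.07)/2] = 13.8/66.17 ≈ 0.2086.
Arc elasticity E = %Δq/%ΔP ≈ -0.6924/0.2086 ≈ -3.320.
|E| > 1: demand is elastic over this range.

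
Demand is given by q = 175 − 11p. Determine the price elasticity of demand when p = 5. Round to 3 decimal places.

-0.458

At p = 5, q = 120.
dq/dp = −11.
Point elasticity E = (dq/dp)·(p/q) = -11 × 5/120 ≈ -0.458.
|E| < 1, so demand is inelastic at this price.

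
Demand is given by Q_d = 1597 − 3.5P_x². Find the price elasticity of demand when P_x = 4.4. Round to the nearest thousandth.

-0.089

At P_x = 4.4, Q_d = 1529.24.
dQ_d/dP_x = −2·3.5·P_x = −30.8.
Point elasticity E = (dQ_d/dP_x)·(P_x/Q_d) = -30.8 × 4.4/1529.24 ≈ -0.089.
|E| < 1, so demand is inelastic at this price.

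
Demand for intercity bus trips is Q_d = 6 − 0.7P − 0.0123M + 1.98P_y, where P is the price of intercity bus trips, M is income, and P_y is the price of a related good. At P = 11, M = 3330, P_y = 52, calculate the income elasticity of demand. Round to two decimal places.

Q_d = 6 − 0.7(11) − 0.0123(3330) + 1.98(52) = 6 − 7.7 − 40.959 + 102.96 = 60.301.
∂Q_d/∂M = −0.0123, so E_I = -0.0123·(3330/60.301) ≈ -0.68.
E_I < 0: inferior good.

-0.68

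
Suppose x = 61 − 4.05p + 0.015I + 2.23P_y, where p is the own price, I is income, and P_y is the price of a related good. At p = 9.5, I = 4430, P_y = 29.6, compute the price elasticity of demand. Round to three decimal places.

First evaluate x: 61 − 4.05(9.5) + 0.015(4430) + 2.23(29.6) = 61 − 38.475 + 66.45 + 66.008 = 154.983.
∂x/∂p = −4.05, so E_p = (−4.05)·(9.5/154.983) ≈ -0.248.
|E_p| < 1: demand is inelastic.

-0.248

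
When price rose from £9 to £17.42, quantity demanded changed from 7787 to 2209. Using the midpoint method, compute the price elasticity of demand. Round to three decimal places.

%Δq = (2209 − 7787)/[(7787 + 2209)/2] = -5578/4998 ≈ -1.1160.
%Δp = (17.42 − 9)/[(9 + 17.42)/2] = 8.42/13.21 ≈ 0.6374.
Arc elasticity E = %Δq/%Δp ≈ -1.1160/0.6374 ≈ -1.751.
|E| > 1: demand is elastic over this range.

-1.751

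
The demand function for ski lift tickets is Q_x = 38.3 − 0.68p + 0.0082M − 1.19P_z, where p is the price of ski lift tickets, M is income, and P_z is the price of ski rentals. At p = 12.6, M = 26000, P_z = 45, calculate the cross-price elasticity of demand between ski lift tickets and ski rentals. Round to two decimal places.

Evaluating quantity at (p, M, P_z) gives Q_x = 38.3 − 0.68(12.6) + 0.0082(26000) − 1.19(45) = 38.3 − 8.568 + 213.2 − 53.55 = 189.382.
∂Q_x/∂P_z = −1.19, so E_xy = -1.19·(45/189.382) ≈ -0.28.
E_xy < 0: the goods are complements.

-0.28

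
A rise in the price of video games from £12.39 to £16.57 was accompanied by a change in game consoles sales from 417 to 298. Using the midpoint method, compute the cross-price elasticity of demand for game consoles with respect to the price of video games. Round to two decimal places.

%ΔQ_x = (298 − 417)/[(417+298)/2] = -119/357.5 ≈ -0.3329.
%ΔP_y = (16.57 − 12.39)/[(12.39+16.57)/2] ≈ 0.2887.
E_xy = -0.3329/0.2887 ≈ -1.15.
E_xy < 0, so game consoles and video games are complements.

-1.15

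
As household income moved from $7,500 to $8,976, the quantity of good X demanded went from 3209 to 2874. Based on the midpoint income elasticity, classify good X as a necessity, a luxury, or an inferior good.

%ΔQ = (2874 − 3209)/[(3209+2874)/2] = -335/3041.5 ≈ -0.1101.
%ΔI = (8,976 − 7,500)/[(7,500+8,976)/2] = 1476/8238 ≈ 0.1792.
E_I = %ΔQ/%ΔI ≈ -0.615.
E_I < 0: inferior good.

inferior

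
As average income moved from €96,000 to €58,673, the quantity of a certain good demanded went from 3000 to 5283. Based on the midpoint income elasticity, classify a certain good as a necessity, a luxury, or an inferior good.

%ΔQ = (5283 − 3000)/[(3000+5283)/2] = 2283/4141.5 ≈ 0.5512.
%ΔM = (58,673 − 96,000)/[(96,000+58,673)/2] = -37327/77336.5 ≈ -0.4827.
E_I = %ΔQ/%ΔM ≈ -1.142.
E_I < 0: inferior good.

inferior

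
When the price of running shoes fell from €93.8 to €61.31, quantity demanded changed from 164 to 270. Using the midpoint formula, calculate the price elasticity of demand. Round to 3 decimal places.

%Δq = (270 − 164)/[(164 + 270)/2] = 106/217 ≈ 0.4885.
%Δp = (61.31 − 93.8)/[(93.8 + 61.31)/2] = -32.49/77.555 ≈ -0.4189.
Arc elasticity E = %Δq/%Δp ≈ 0.4885/-0.4189 ≈ -1.166.
|E| > 1: demand is elastic over this range.

-1.166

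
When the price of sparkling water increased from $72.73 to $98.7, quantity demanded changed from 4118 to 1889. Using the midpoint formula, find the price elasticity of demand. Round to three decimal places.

-2.449

%Δq = (1889 − 4118)/[(4118 + 1889)/2] = -2229/3003.5 ≈ -0.7421.
%ΔP = (98.7 − 72.73)/[(72.73 + 98.7)/2] = 25.97/85.715 ≈ 0.3030.
Arc elasticity E = %Δq/%ΔP ≈ -0.7421/0.3030 ≈ -2.449.
|E| > 1: demand is elastic over this range.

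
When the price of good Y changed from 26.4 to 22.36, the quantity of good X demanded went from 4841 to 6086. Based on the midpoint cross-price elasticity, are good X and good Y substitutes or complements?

complements

%ΔQ_x = (6086 − 4841)/[(4841+6086)/2] = 1245/5463.5 ≈ 0.2279.
%ΔP_y = (22.36 − 26.4)/[(26.4+22.36)/2] ≈ -0.1657.
E_xy = 0.2279/-0.1657 ≈ -1.375.
E_xy < 0, so the goods are complements.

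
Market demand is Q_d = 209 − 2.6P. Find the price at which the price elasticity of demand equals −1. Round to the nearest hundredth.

For linear demand Q_d = a − bP, E = −bP/(a − bP). |E| = 1 ⇒ bP = a − bP ⇒ P = a/(2b).
P = 209/(2·2.6) ≈ 40.19.

40.19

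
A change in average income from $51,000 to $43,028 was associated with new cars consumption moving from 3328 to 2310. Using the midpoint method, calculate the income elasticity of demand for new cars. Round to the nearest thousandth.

%ΔQ = (2310 − 3328)/[(3328+2310)/2] = -1018/2819 ≈ -0.3611.
%ΔI = (43,028 − 51,000)/[(51,000+43,028)/2] = -7972/47014 ≈ -0.1696.
E_I = %ΔQ/%ΔI ≈ 2.130.
E_I > 1: normal good (luxury).

2.130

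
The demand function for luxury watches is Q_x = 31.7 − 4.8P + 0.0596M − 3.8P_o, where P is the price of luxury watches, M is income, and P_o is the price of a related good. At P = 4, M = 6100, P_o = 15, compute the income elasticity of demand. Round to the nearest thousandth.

1.139

Q_x = 31.7 − 4.8(4) + 0.0596(6100) − 3.8(15) = 31.7 − 19.2 + 363.56 − 57 = 319.06.
∂Q_x/∂M = +0.0596, so E_I = 0.0596·(6100/319.06) ≈ 1.139.
E_I > 1: normal good (luxury).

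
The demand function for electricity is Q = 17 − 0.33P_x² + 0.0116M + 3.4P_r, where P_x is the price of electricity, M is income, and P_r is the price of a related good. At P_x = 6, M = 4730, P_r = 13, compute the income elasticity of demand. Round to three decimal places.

0.527

At the given point, Q = 17 − 0.33(6)² + 0.0116(4730) + 3.4(13) = 17 − 11.88 + 54.868 + 44.2 = 104.188.
∂Q/∂M = +0.0116, so E_I = 0.0116·(4730/104.188) ≈ 0.527.
E_I ∈ (0,1): normal good (necessity).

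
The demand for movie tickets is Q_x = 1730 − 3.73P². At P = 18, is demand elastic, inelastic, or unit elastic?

At P = 18, Q_x = 521.48.
dQ_x/dP = −2·3.73·P = −134.28.
Point elasticity E = (dQ_x/dP)·(P/Q_x) = -134.28 × 18/521.48 ≈ -4.635.
|E| ≈ 4.635 > 1, so demand is elastic.

elastic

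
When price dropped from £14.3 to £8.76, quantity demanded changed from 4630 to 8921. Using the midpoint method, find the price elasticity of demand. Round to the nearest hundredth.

%ΔQ = (8921 − 4630)/[(4630 + 8921)/2] = 4291/6775.5 ≈ 0.6333.
%Δp = (8.76 − 14.3)/[(14.3 + 8.76)/2] = -5.54/11.53 ≈ -0.4805.
Arc elasticity E = %ΔQ/%Δp ≈ 0.6333/-0.4805 ≈ -1.32.
|E| > 1: demand is elastic over this range.

-1.32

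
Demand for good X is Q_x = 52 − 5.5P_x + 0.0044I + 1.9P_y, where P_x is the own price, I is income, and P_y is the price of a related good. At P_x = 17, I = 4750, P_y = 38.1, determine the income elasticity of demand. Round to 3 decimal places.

Q_x = 52 − 5.5(17) + 0.0044(4750) + 1.9(38.1) = 52 − 93.5 + 20.9 + 72.39 = 51.79.
∂Q_x/∂I = +0.0044, so E_I = 0.0044·(4750/51.79) ≈ 0.404.
E_I ∈ (0,1): normal good (necessity).

0.404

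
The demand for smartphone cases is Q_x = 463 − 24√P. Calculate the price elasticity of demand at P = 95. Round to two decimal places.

At P = 95, Q_x = 229.0769.
dQ_x/dP = −24/(2√P) = −24/(2·9.7468).
Point elasticity E = (dQ_x/dP)·(P/Q_x) = -1.2312 × 95/229.0769 ≈ -0.51.
|E| < 1, so demand is inelastic at this price.

-0.51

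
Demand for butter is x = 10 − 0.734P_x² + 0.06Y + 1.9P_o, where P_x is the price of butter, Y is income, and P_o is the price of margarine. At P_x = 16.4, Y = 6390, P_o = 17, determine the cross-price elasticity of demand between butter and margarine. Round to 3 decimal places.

0.141

First evaluate x: 10 − 0.734(16.4)² + 0.06(6390) + 1.9(17) = 10 − 197.4166 + 383.4 + 32.3 = 228.2834.
∂x/∂P_o = +1.9, so E_xy = 1.9·(17/228.2834) ≈ 0.141.
E_xy > 0: the goods are substitutes.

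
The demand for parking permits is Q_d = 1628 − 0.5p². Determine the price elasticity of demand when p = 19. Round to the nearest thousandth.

At p = 19, Q_d = 1447.5.
dQ_d/dp = −2·0.5·p = −19.
Point elasticity E = (dQ_d/dp)·(p/Q_d) = -19 × 19/1447.5 ≈ -0.249.
|E| < 1, so demand is inelastic at this price.

-0.249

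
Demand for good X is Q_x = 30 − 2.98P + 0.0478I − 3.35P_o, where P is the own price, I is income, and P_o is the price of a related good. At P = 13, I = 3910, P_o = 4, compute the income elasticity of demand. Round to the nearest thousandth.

First evaluate Q_x: 30 − 2.98(13) + 0.0478(3910) − 3.35(4) = 30 − 38.74 + 186.898 − 13.4 = 164.758.
∂Q_x/∂I = +0.0478, so E_I = 0.0478·(3910/164.758) ≈ 1.134.
E_I > 1: normal good (luxury).

1.134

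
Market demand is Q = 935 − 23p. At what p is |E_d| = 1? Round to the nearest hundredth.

20.33

For linear demand Q = a − bp, E = −bp/(a − bp). |E| = 1 ⇒ bp = a − bp ⇒ p = a/(2b).
p = 935/(2·23) ≈ 20.33.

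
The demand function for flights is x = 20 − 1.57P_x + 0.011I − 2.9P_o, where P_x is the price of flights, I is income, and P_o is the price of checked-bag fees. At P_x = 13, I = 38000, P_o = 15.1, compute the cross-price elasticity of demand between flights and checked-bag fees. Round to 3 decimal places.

x = 20 − 1.57(13) + 0.011(38000) − 2.9(15.1) = 20 − 20.41 + 418 − 43.79 = 373.8.
∂x/∂P_o = −2.9, so E_xy = -2.9·(15.1/373.8) ≈ -0.117.
E_xy < 0: the goods are complements.

-0.117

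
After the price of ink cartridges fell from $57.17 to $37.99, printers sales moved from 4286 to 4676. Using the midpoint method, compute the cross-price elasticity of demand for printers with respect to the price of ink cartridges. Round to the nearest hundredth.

-0.22

%ΔQ_x = (4676 − 4286)/[(4286+4676)/2] = 390/4481 ≈ 0.0870.
%ΔP_y = (37.99 − 57.17)/[(57.17+37.99)/2] ≈ -0.4031.
E_xy = 0.0870/-0.4031 ≈ -0.22.
E_xy < 0, so printers and ink cartridges are complements.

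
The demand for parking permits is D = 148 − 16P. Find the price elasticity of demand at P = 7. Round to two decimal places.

At P = 7, D = 36.
dD/dP = −16.
Point elasticity E = (dD/dP)·(P/D) = -16 × 7/36 ≈ -3.11.
|E| > 1, so demand is elastic at this price.

-3.11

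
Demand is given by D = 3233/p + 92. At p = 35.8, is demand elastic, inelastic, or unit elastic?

At p = 35.8, D = 182.3073.
dD/dp = −3233/p² = −2.5225.
Point elasticity E = (dD/dp)·(p/D) = -2.5225 × 35.8/182.3073 ≈ -0.495.
|E| ≈ 0.495 < 1, so demand is inelastic.

inelastic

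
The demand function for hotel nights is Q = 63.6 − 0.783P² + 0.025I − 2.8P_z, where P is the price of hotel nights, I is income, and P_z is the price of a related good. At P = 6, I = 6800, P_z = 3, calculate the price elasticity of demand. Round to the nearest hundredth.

-0.29

Evaluating quantity at (P, I, P_z) gives Q = 63.6 − 0.783(6)² + 0.025(6800) − 2.8(3) = 63.6 − 28.188 + 170 − 8.4 = 197.012.
∂Q/∂P = −2·0.783·P = -9.396, so E_p = -9.396·(6/197.012) ≈ -0.29.
|E_p| < 1: demand is inelastic.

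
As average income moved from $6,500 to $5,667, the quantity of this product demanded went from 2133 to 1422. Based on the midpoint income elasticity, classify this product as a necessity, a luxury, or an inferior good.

luxury

%ΔQ = (1422 − 2133)/[(2133+1422)/2] = -711/1777.5 ≈ -0.4000.
%ΔI = (5,667 − 6,500)/[(6,500+5,667)/2] = -833/6083.5 ≈ -0.1369.
E_I = %ΔQ/%ΔI ≈ 2.921.
E_I > 1: normal good (luxury).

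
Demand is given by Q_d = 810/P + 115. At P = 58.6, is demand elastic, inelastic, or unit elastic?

At P = 58.6, Q_d = 128.8225.
dQ_d/dP = −810/P² = −0.2359.
Point elasticity E = (dQ_d/dP)·(P/Q_d) = -0.2359 × 58.6/128.8225 ≈ -0.107.
|E| ≈ 0.107 < 1, so demand is inelastic.

inelastic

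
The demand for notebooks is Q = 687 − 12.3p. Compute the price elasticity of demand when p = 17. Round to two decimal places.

At p = 17, Q = 477.9.
dQ/dp = −12.3.
Point elasticity E = (dQ/dp)·(p/Q) = -12.3 × 17/477.9 ≈ -0.44.
|E| < 1, so demand is inelastic at this price.

-0.44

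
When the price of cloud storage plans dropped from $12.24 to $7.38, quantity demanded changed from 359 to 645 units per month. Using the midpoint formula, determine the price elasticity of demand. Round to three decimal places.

%Δq = (645 − 359)/[(359 + 645)/2] = 286/502 ≈ 0.5697.
%Δp = (7.38 − 12.24)/[(12.24 + 7.38)/2] = -4.86/9.81 ≈ -0.4954.
Arc elasticity E = %Δq/%Δp ≈ 0.5697/-0.4954 ≈ -1.150.
|E| > 1: demand is elastic over this range.

-1.150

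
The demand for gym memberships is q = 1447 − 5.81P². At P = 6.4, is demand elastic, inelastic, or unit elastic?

At P = 6.4, q = 1209.0224.
dq/dP = −2·5.81·P = −74.368.
Point elasticity E = (dq/dP)·(P/q) = -74.368 × 6.4/1209.0224 ≈ -0.394.
|E| ≈ 0.394 < 1, so demand is inelastic.

inelastic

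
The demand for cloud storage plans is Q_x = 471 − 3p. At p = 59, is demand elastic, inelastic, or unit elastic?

inelastic

At p = 59, Q_x = 294.
dQ_x/dp = −3.
Point elasticity E = (dQ_x/dp)·(p/Q_x) = -3 × 59/294 ≈ -0.602.
|E| ≈ 0.602 < 1, so demand is inelastic.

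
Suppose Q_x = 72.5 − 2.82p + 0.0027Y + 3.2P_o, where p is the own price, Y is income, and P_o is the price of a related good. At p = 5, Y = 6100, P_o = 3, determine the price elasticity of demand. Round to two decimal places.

Substituting, Q_x = 72.5 − 2.82(5) + 0.0027(6100) + 3.2(3) = 72.5 − 14.1 + 16.47 + 9.6 = 84.47.
∂Q_x/∂p = −2.82, so E_p = (−2.82)·(5/84.47) ≈ -0.17.
|E_p| < 1: demand is inelastic.

-0.17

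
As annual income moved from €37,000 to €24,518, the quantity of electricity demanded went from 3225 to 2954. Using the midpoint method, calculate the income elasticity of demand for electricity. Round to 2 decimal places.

0.22

%ΔQ = (2954 − 3225)/[(3225+2954)/2] = -271/3089.5 ≈ -0.0877.
%ΔM = (24,518 − 37,000)/[(37,000+24,518)/2] = -12482/30759 ≈ -0.4058.
E_I = %ΔQ/%ΔM ≈ 0.22.
E_I ∈ (0,1): normal good (necessity).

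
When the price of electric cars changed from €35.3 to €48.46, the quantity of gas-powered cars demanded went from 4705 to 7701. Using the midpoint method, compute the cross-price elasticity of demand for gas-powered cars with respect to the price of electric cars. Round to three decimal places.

%ΔQ_x = (7701 − 4705)/[(4705+7701)/2] = 2996/6203 ≈ 0.4830.
%ΔP_y = (48.46 − 35.3)/[(35.3+48.46)/2] ≈ 0.3142.
E_xy = 0.4830/0.3142 ≈ 1.537.
E_xy > 0, so gas-powered cars and electric cars are substitutes.

1.537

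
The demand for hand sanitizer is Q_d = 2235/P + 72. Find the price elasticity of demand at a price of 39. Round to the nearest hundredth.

At P = 39, Q_d = 129.3077.
dQ_d/dP = −2235/P² = −1.4694.
Point elasticity E = (dQ_d/dP)·(P/Q_d) = -1.4694 × 39/129.3077 ≈ -0.44.
|E| < 1, so demand is inelastic at this price.

-0.44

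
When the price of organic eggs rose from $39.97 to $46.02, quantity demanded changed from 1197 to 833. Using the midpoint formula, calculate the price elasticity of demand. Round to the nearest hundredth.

%Δq = (833 − 1197)/[(1197 + 833)/2] = -364/1015 ≈ -0.3586.
%ΔP = (46.02 − 39.97)/[(39.97 + 46.02)/2] = 6.05/42.995 ≈ 0.1407.
Arc elasticity E = %Δq/%ΔP ≈ -0.3586/0.1407 ≈ -2.55.
|E| > 1: demand is elastic over this range.

-2.55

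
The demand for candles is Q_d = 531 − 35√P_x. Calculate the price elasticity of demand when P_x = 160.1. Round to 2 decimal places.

At P_x = 160.1, Q_d = 88.1428.
dQ_d/dP_x = −35/(2√P_x) = −35/(2·12.6531).
Point elasticity E = (dQ_d/dP_x)·(P_x/Q_d) = -1.3831 × 160.1/88.1428 ≈ -2.51.
|E| > 1, so demand is elastic at this price.

-2.51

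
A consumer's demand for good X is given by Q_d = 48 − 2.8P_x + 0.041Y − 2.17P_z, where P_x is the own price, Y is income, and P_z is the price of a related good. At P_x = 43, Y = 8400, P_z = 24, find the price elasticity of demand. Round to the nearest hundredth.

-0.55

Substituting, Q_d = 48 − 2.8(43) + 0.041(8400) − 2.17(24) = 48 − 120.4 + 344.4 − 52.08 = 219.92.
∂Q_d/∂P_x = −2.8, so E_p = (−2.8)·(43/219.92) ≈ -0.55.
|E_p| < 1: demand is inelastic.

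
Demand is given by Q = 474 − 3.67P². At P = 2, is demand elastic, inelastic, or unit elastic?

At P = 2, Q = 459.32.
dQ/dP = −2·3.67·P = −14.68.
Point elasticity E = (dQ/dP)·(P/Q) = -14.68 × 2/459.32 ≈ -0.064.
|E| ≈ 0.064 < 1, so demand is inelastic.

inelastic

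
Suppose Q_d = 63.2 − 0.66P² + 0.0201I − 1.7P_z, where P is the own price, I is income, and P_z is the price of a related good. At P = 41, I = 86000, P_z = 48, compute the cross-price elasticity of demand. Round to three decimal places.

Substituting, Q_d = 63.2 − 0.66(41)² + 0.0201(86000) − 1.7(48) = 63.2 − 1109.46 + 1728.6 − 81.6 = 600.74.
∂Q_d/∂P_z = −1.7, so E_xy = -1.7·(48/600.74) ≈ -0.136.
E_xy < 0: the goods are complements.

-0.136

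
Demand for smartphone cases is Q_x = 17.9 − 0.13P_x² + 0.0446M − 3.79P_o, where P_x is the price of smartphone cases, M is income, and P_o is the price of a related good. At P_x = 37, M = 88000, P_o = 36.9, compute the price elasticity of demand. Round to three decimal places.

Substituting, Q_x = 17.9 − 0.13(37)² + 0.0446(88000) − 3.79(36.9) = 17.9 − 177.97 + 3924.8 − 139.851 = 3624.879.
∂Q_x/∂P_x = −2·0.13·P_x = -9.62, so E_p = -9.62·(37/3624.879) ≈ -0.098.
|E_p| < 1: demand is inelastic.

-0.098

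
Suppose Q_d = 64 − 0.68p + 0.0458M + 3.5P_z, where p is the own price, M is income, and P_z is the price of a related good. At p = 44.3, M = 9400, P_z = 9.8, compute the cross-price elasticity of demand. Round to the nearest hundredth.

0.07

Substituting, Q_d = 64 − 0.68(44.3) + 0.0458(9400) + 3.5(9.8) = 64 − 30.124 + 430.52 + 34.3 = 498.696.
∂Q_d/∂P_z = +3.5, so E_xy = 3.5·(9.8/498.696) ≈ 0.07.
E_xy > 0: the goods are substitutes.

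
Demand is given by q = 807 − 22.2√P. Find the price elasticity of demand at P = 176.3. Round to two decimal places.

At P = 176.3, q = 512.2328.
dq/dP = −22.2/(2√P) = −22.2/(2·13.2778).
Point elasticity E = (dq/dP)·(P/q) = -0.836 × 176.3/512.2328 ≈ -0.29.
|E| < 1, so demand is inelastic at this price.

-0.29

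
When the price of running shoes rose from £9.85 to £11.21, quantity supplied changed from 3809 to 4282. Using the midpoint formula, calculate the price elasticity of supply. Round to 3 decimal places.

%Δq = (4282 − 3809)/[(3809 + 4282)/2] = 473/4045.5 ≈ 0.1169.
%ΔP = (11.21 − 9.85)/[(9.85 + 11.21)/2] = 1.36/10.53 ≈ 0.1292.
Arc elasticity E = %Δq/%ΔP ≈ 0.1169/0.1292 ≈ 0.905.
|E| < 1: supply is inelastic over this range.

0.905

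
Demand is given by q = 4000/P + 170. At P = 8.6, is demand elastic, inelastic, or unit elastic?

At P = 8.6, q = 635.1163.
dq/dP = −4000/P² = −54.0833.
Point elasticity E = (dq/dP)·(P/q) = -54.0833 × 8.6/635.1163 ≈ -0.732.
|E| ≈ 0.732 < 1, so demand is inelastic.

inelastic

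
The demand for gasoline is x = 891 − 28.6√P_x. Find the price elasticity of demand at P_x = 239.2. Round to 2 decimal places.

At P_x = 239.2, x = 448.6698.
dx/dP_x = −28.6/(2√P_x) = −28.6/(2·15.4661).
Point elasticity E = (dx/dP_x)·(P_x/x) = -0.9246 × 239.2/448.6698 ≈ -0.49.
|E| < 1, so demand is inelastic at this price.

-0.49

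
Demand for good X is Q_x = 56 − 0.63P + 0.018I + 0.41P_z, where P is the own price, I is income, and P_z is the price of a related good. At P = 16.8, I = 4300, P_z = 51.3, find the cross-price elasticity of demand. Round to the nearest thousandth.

At the given point, Q_x = 56 − 0.63(16.8) + 0.018(4300) + 0.41(51.3) = 56 − 10.584 + 77.4 + 21.033 = 143.849.
∂Q_x/∂P_z = +0.41, so E_xy = 0.41·(51.3/143.849) ≈ 0.146.
E_xy > 0: the goods are substitutes.

0.146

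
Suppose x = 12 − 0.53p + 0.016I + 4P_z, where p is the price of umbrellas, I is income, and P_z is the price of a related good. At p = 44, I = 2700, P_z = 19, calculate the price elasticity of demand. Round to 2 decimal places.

-0.22

Evaluating quantity at (p, I, P_z) gives x = 12 − 0.53(44) + 0.016(2700) + 4(19) = 12 − 23.32 + 43.2 + 76 = 107.88.
∂x/∂p = −0.53, so E_p = (−0.53)·(44/107.88) ≈ -0.22.
|E_p| < 1: demand is inelastic.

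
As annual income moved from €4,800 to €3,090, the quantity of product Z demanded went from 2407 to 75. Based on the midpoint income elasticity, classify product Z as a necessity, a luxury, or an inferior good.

%ΔQ = (75 − 2407)/[(2407+75)/2] = -2332/1241 ≈ -1.8791.
%ΔY = (3,090 − 4,800)/[(4,800+3,090)/2] = -1710/3945 ≈ -0.4335.
E_I = %ΔQ/%ΔY ≈ 4.335.
E_I > 1: normal good (luxury).

luxury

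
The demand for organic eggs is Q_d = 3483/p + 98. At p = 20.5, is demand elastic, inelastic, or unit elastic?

inelastic

At p = 20.5, Q_d = 267.9024.
dQ_d/dp = −3483/p² = −8.2879.
Point elasticity E = (dQ_d/dp)·(p/Q_d) = -8.2879 × 20.5/267.9024 ≈ -0.634.
|E| ≈ 0.634 < 1, so demand is inelastic.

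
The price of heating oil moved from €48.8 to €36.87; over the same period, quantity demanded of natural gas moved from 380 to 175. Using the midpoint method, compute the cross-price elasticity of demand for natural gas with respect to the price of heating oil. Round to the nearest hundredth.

2.65

%ΔQ_x = (175 − 380)/[(380+175)/2] = -205/277.5 ≈ -0.7387.
%ΔP_y = (36.87 − 48.8)/[(48.8+36.87)/2] ≈ -0.2785.
E_xy = -0.7387/-0.2785 ≈ 2.65.
E_xy > 0, so natural gas and heating oil are substitutes.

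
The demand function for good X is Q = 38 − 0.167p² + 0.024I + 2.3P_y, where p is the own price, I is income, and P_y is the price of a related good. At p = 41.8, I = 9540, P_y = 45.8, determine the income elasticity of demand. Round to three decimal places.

2.844

At the given point, Q = 38 − 0.167(41.8)² + 0.024(9540) + 2.3(45.8) = 38 − 291.7891 + 228.96 + 105.34 = 80.5109.
∂Q/∂I = +0.024, so E_I = 0.024·(9540/80.5109) ≈ 2.844.
E_I > 1: normal good (luxury).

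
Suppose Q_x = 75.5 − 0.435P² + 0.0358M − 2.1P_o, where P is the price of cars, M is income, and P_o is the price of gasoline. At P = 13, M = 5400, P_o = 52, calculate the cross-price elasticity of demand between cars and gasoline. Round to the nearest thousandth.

At the given point, Q_x = 75.5 − 0.435(13)² + 0.0358(5400) − 2.1(52) = 75.5 − 73.515 + 193.32 − 109.2 = 86.105.
∂Q_x/∂P_o = −2.1, so E_xy = -2.1·(52/86.105) ≈ -1.268.
E_xy < 0: the goods are complements.

-1.268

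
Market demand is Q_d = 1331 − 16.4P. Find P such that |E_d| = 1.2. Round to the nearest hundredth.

44.27

Set −bP/(a − bP) = −1.2 ⇒ bP = 1.2(a − bP) ⇒ bP(1+1.2) = 1.2·a.
P = 1.2·1331/(16.4·2.2) ≈ 44.27.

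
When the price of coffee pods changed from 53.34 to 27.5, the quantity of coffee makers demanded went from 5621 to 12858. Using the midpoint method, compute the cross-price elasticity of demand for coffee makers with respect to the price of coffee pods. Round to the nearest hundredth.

%ΔQ_x = (12858 − 5621)/[(5621+12858)/2] = 7237/9239.5 ≈ 0.7833.
%ΔP_y = (27.5 − 53.34)/[(53.34+27.5)/2] ≈ -0.6393.
E_xy = 0.7833/-0.6393 ≈ -1.23.
E_xy < 0, so coffee makers and coffee pods are complements.

-1.23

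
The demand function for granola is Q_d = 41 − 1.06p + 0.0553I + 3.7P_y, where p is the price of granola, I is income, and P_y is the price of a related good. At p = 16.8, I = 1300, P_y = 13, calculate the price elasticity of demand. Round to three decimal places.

-0.124

At the given point, Q_d = 41 − 1.06(16.8) + 0.0553(1300) + 3.7(13) = 41 − 17.808 + 71.89 + 48.1 = 143.182.
∂Q_d/∂p = −1.06, so E_p = (−1.06)·(16.8/143.182) ≈ -0.124.
|E_p| < 1: demand is inelastic.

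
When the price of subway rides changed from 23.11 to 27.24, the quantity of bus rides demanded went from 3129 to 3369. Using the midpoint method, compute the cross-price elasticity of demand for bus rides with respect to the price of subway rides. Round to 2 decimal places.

%ΔQ_x = (3369 − 3129)/[(3129+3369)/2] = 240/3249 ≈ 0.0739.
%ΔP_y = (27.24 − 23.11)/[(23.11+27.24)/2] ≈ 0.1641.
E_xy = 0.0739/0.1641 ≈ 0.45.
E_xy > 0, so bus rides and subway rides are substitutes.

0.45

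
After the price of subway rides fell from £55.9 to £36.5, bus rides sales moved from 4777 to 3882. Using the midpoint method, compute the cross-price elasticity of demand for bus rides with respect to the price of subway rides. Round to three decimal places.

0.492

%ΔQ_x = (3882 − 4777)/[(4777+3882)/2] = -895/4329.5 ≈ -0.2067.
%ΔP_y = (36.5 − 55.9)/[(55.9+36.5)/2] ≈ -0.4199.
E_xy = -0.2067/-0.4199 ≈ 0.492.
E_xy > 0, so bus rides and subway rides are substitutes.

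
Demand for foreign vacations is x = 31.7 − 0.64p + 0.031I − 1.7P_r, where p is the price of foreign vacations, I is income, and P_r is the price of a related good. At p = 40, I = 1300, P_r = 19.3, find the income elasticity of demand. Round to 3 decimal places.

x = 31.7 − 0.64(40) + 0.031(1300) − 1.7(19.3) = 31.7 − 25.6 + 40.3 − 32.81 = 13.59.
∂x/∂I = +0.031, so E_I = 0.031·(1300/13.59) ≈ 2.965.
E_I > 1: normal good (luxury).

2.965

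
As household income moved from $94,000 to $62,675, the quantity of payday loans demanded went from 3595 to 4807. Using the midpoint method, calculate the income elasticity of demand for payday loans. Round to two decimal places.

-0.72

%ΔQ = (4807 − 3595)/[(3595+4807)/2] = 1212/4201 ≈ 0.2885.
%ΔI = (62,675 − 94,000)/[(94,000+62,675)/2] = -31325/78337.5 ≈ -0.3999.
E_I = %ΔQ/%ΔI ≈ -0.72.
E_I < 0: inferior good.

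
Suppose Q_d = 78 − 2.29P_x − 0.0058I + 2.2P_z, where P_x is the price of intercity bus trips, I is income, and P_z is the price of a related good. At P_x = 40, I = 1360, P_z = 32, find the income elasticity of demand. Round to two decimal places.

Substituting, Q_d = 78 − 2.29(40) − 0.0058(1360) + 2.2(32) = 78 − 91.6 − 7.888 + 70.4 = 48.912.
∂Q_d/∂I = −0.0058, so E_I = -0.0058·(1360/48.912) ≈ -0.16.
E_I < 0: inferior good.

-0.16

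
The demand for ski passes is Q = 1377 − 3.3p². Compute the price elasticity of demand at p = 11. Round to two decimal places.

-0.82

At p = 11, Q = 977.7.
dQ/dp = −2·3.3·p = −72.6.
Point elasticity E = (dQ/dp)·(p/Q) = -72.6 × 11/977.7 ≈ -0.82.
|E| < 1, so demand is inelastic at this price.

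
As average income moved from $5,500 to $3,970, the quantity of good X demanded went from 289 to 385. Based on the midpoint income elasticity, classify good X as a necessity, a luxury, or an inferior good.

inferior

%ΔQ = (385 − 289)/[(289+385)/2] = 96/337 ≈ 0.2849.
%ΔY = (3,970 − 5,500)/[(5,500+3,970)/2] = -1530/4735 ≈ -0.3231.
E_I = %ΔQ/%ΔY ≈ -0.882.
E_I < 0: inferior good.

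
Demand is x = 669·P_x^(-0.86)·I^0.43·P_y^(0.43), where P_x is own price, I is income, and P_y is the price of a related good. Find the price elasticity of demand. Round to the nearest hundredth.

-0.86

For a Cobb–Douglas (constant-elasticity) form x = A·P_x^α·…, the elasticity with respect to P_x equals the exponent α at every point.
Here the exponent on P_x is -0.86, so the price elasticity of demand is -0.86.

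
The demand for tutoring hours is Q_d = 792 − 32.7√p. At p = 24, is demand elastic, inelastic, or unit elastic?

inelastic

At p = 24, Q_d = 631.8034.
dQ_d/dp = −32.7/(2√p) = −32.7/(2·4.899).
Point elasticity E = (dQ_d/dp)·(p/Q_d) = -3.3374 × 24/631.8034 ≈ -0.127.
|E| ≈ 0.127 < 1, so demand is inelastic.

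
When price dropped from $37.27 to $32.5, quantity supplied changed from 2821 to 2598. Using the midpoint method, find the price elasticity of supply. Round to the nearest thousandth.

%ΔQ = (2598 − 2821)/[(2821 + 2598)/2] = -223/2709.5 ≈ -0.0823.
%ΔP = (32.5 − 37.27)/[(37.27 + 32.5)/2] = -4.77/34.885 ≈ -0.1367.
Arc elasticity E = %ΔQ/%ΔP ≈ -0.0823/-0.1367 ≈ 0.602.
|E| < 1: supply is inelastic over this range.

0.602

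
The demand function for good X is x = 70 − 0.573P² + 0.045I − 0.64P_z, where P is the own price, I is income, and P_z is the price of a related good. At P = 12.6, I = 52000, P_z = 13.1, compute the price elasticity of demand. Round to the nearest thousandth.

Substituting, x = 70 − 0.573(12.6)² + 0.045(52000) − 0.64(13.1) = 70 − 90.9695 + 2340 − 8.384 = 2310.6465.
∂x/∂P = −2·0.573·P = -14.4396, so E_p = -14.4396·(12.6/2310.6465) ≈ -0.079.
|E_p| < 1: demand is inelastic.

-0.079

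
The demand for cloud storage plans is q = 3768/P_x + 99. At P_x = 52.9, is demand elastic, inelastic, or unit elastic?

At P_x = 52.9, q = 170.2287.
dq/dP_x = −3768/P_x² = −1.3465.
Point elasticity E = (dq/dP_x)·(P_x/q) = -1.3465 × 52.9/170.2287 ≈ -0.418.
|E| ≈ 0.418 < 1, so demand is inelastic.

inelastic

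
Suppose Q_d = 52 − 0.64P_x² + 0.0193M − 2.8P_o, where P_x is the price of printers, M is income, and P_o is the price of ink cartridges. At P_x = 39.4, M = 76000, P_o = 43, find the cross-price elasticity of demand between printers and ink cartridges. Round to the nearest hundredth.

First evaluate Q_d: 52 − 0.64(39.4)² + 0.0193(76000) − 2.8(43) = 52 − 993.5104 + 1466.8 − 120.4 = 404.8896.
∂Q_d/∂P_o = −2.8, so E_xy = -2.8·(43/404.8896) ≈ -0.30.
E_xy < 0: the goods are complements.

-0.30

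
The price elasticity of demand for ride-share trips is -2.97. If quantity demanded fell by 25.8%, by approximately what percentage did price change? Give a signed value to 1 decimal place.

8.7

%ΔQ ≈ E × %ΔP ⇒ %ΔP = %ΔQ / E = (-25.8%)/(-2.97) ≈ 8.7%.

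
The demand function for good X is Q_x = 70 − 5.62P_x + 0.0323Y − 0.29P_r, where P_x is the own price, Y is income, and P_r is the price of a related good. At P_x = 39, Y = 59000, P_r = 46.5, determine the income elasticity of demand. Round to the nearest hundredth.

First evaluate Q_x: 70 − 5.62(39) + 0.0323(59000) − 0.29(46.5) = 70 − 219.18 + 1905.7 − 13.485 = 1743.035.
∂Q_x/∂Y = +0.0323, so E_I = 0.0323·(59000/1743.035) ≈ 1.09.
E_I > 1: normal good (luxury).

1.09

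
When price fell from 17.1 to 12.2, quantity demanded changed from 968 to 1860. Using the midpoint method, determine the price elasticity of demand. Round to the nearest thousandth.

%ΔQ = (1860 − 968)/[(968 + 1860)/2] = 892/1414 ≈ 0.6308.
%ΔP = (12.2 − 17.1)/[(17.1 + 12.2)/2] = -4.9/14.65 ≈ -0.3345.
Arc elasticity E = %ΔQ/%ΔP ≈ 0.6308/-0.3345 ≈ -1.886.
|E| > 1: demand is elastic over this range.

-1.886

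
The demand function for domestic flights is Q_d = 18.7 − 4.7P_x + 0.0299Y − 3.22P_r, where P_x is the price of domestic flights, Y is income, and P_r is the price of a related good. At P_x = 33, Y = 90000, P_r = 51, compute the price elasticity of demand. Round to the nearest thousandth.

-0.065

Evaluating quantity at (P_x, Y, P_r) gives Q_d = 18.7 − 4.7(33) + 0.0299(90000) − 3.22(51) = 18.7 − 155.1 + 2691 − 164.22 = 2390.38.
∂Q_d/∂P_x = −4.7, so E_p = (−4.7)·(33/2390.38) ≈ -0.065.
|E_p| < 1: demand is inelastic.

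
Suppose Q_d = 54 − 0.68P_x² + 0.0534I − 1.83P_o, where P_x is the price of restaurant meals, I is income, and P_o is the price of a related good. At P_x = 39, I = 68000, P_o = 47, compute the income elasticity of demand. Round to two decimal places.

Q_d = 54 − 0.68(39)² + 0.0534(68000) − 1.83(47) = 54 − 1034.28 + 3631.2 − 86.01 = 2564.91.
∂Q_d/∂I = +0.0534, so E_I = 0.0534·(68000/2564.91) ≈ 1.42.
E_I > 1: normal good (luxury).

1.42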